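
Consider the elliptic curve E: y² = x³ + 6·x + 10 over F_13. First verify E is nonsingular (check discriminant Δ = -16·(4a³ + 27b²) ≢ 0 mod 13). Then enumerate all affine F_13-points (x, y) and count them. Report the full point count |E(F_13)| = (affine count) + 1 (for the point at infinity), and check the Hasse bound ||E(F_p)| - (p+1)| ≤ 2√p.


Affine points = {(0, 6), (0, 7), (1, 2), (1, 11), (2, 2), (2, 11), (3, 4), (3, 9), (5, 3), (5, 10), (9, 0), (10, 2), (10, 11), (11, 4), (11, 9), (12, 4), (12, 9)}; affine count = 17; |E(F_13)| = 18.

Discriminant check: Δ ∝ 4a³ + 27b² = 4·6³ + 27·10² = 4·216 + 27·100 ≡ 2 (mod 13). Nonzero ⇒ E is nonsingular.
For each x ∈ F_13, compute rhs = x³ + 6·x + 10 mod 13, then count y ∈ F_13 with y² ≡ rhs.
  x = 0: rhs = 10, matching y values: 6, 7 (2 points).
  x = 1: rhs = 4, matching y values: 2, 11 (2 points).
  x = 2: rhs = 4, matching y values: 2, 11 (2 points).
  x = 3: rhs = 3, matching y values: 4, 9 (2 points).
  x = 4: rhs = 7, matching y values: none (0 points).
  x = 5: rhs = 9, matching y values: 3, 10 (2 points).
  x = 6: rhs = 2, matching y values: none (0 points).
  x = 7: rhs = 5, matching y values: none (0 points).
  x = 8: rhs = 11, matching y values: none (0 points).
  x = 9: rhs = 0, matching y values: 0 (1 points).
  x = 10: rhs = 4, matching y values: 2, 11 (2 points).
  x = 11: rhs = 3, matching y values: 4, 9 (2 points).
  x = 12: rhs = 3, matching y values: 4, 9 (2 points).
Total affine count: 17.
Full point count |E(F_13)| = 17 + 1 = 18.
Hasse bound: |18 − (13+1)| = |4| = 4 ≤ 2√13 ≈ 7.2111 ✓.


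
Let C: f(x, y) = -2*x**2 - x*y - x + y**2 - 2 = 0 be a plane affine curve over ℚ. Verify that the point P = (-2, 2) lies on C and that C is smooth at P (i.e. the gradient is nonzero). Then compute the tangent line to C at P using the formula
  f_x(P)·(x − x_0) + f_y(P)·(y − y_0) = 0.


Tangent line at P: 5*x + 6*y - 2 = 0.

Step 1: f(-2, 2) = 0, so P lies on C.
Step 2: partial derivatives
  f_x(x, y) = -4*x - y - 1, f_y(x, y) = -x + 2*y.
  f_x(P) = 5, f_y(P) = 6 (gradient nonzero, so P is smooth).
Step 3: tangent line at P: 5·(x − -2) + 6·(y − 2) = 0.
Expanding: 5*x + 6*y - 2 = 0.


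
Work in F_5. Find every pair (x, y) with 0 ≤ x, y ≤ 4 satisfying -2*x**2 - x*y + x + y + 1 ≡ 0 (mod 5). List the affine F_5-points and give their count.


Affine F_5-points: {(0, 4), (1, 0), (1, 1), (1, 2), (1, 3), (1, 4), (2, 0), (3, 3), (4, 1)}; count = 9.

For each of the 25 pairs (x, y) ∈ F_5², evaluate f(x, y) mod 5. Record the zeros.
  x = 0: [0↦1, 1↦2, 2↦3, 3↦4, 4↦0]  zeros at y ∈ {4}
  x = 1: [0↦0, 1↦0, 2↦0, 3↦0, 4↦0]  zeros at y ∈ {0, 1, 2, 3, 4}
  x = 2: [0↦0, 1↦4, 2↦3, 3↦2, 4↦1]  zeros at y ∈ {0}
  x = 3: [0↦1, 1↦4, 2↦2, 3↦0, 4↦3]  zeros at y ∈ {3}
  x = 4: [0↦3, 1↦0, 2↦2, 3↦4, 4↦1]  zeros at y ∈ {1}
Collecting zeros: affine points = {(0, 4), (1, 0), (1, 1), (1, 2), (1, 3), (1, 4), (2, 0), (3, 3), (4, 1)}.
Total count |C(F_5)_aff| = 9.


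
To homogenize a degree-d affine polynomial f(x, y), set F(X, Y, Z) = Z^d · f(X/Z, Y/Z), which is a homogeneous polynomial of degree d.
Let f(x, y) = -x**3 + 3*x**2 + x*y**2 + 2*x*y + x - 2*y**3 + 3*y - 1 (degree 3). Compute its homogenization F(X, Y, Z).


F(X, Y, Z) = -X**3 + 3*X**2*Z + X*Y**2 + 2*X*Y*Z + X*Z**2 - 2*Y**3 + 3*Y*Z**2 - Z**3

deg(f) = 3.
Substitute x = X/Z, y = Y/Z into f, then multiply by Z^3.
  monomial -1·x^3·y^0 ↦ -1·X^3·Y^0·Z^0.
  monomial 3·x^2·y^0 ↦ 3·X^2·Y^0·Z^1.
  monomial 1·x^1·y^2 ↦ 1·X^1·Y^2·Z^0.
  monomial 2·x^1·y^1 ↦ 2·X^1·Y^1·Z^1.
  monomial 1·x^1·y^0 ↦ 1·X^1·Y^0·Z^2.
  monomial -2·x^0·y^3 ↦ -2·X^0·Y^3·Z^0.
  monomial 3·x^0·y^1 ↦ 3·X^0·Y^1·Z^2.
  monomial -1·x^0·y^0 ↦ -1·X^0·Y^0·Z^3.
Collecting: F(X, Y, Z) = -X**3 + 3*X**2*Z + X*Y**2 + 2*X*Y*Z + X*Z**2 - 2*Y**3 + 3*Y*Z**2 - Z**3.


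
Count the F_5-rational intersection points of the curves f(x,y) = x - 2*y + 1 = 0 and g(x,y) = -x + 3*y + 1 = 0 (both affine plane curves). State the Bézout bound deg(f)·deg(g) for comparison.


Common zeros: {(0, 3)}; count = 1; Bézout bound = 1.

deg(f) = 1, deg(g) = 1, so Bézout bound = 1.
Scan x ∈ F_5. For each x, list the y ∈ F_5 with f(x, y) ≡ 0 and those with g(x, y) ≡ 0 (mod 5); the common zeros in that column are the intersection.
  x = 0: f ≡ 0 at y ∈ {3}; g ≡ 0 at y ∈ {3}; common: {3}.
  x = 1: f ≡ 0 at y ∈ {1}; g ≡ 0 at y ∈ {0}; common: ∅.
  x = 2: f ≡ 0 at y ∈ {4}; g ≡ 0 at y ∈ {2}; common: ∅.
  x = 3: f ≡ 0 at y ∈ {2}; g ≡ 0 at y ∈ {4}; common: ∅.
  x = 4: f ≡ 0 at y ∈ {0}; g ≡ 0 at y ∈ {1}; common: ∅.
Collecting: common zeros = {(0, 3)}, so the count is 1.
Comparison with the Bézout bound: 1 ≤ 1 = deg(f)·deg(g), as expected for curves with no common component (the bound is attained).


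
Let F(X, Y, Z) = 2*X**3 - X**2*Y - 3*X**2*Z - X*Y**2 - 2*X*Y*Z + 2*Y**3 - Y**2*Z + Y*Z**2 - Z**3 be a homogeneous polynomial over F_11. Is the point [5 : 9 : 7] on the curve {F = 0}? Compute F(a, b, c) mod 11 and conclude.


F(5,9,7) ≡ 4 (mod 11); P is NOT on the curve.

Evaluate F(5, 9, 7) term-by-term (mod 11).
  2*X**3 ↦ 2·125·1·1 = 250
  -X**2*Y ↦ -1·25·9·1 = -225
  -3*X**2*Z ↦ -3·25·1·7 = -525
  -X*Y**2 ↦ -1·5·81·1 = -405
  -2*X*Y*Z ↦ -2·5·9·7 = -630
  2*Y**3 ↦ 2·1·729·1 = 1458
  -Y**2*Z ↦ -1·1·81·7 = -567
  Y*Z**2 ↦ 1·1·9·49 = 441
  -Z**3 ↦ -1·1·1·343 = -343
Sum: F(5, 9, 7) = (250) + (-225) + (-525) + (-405) + (-630) + (1458) + (-567) + (441) + (-343) = -546.
Reducing mod 11: -546 ≡ 4 (mod 11).
Since F(a, b, c) ≡ 4 ≠ 0 (mod 11), P does NOT lie on the curve.


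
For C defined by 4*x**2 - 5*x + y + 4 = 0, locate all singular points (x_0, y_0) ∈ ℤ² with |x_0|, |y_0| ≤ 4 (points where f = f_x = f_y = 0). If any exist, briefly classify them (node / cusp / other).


No singular points in the scanned grid; C is smooth there.

Compute partial derivatives:
  f_x = 8*x - 5.
  f_y = 1.
f_y = 1 is a nonzero constant, so f_y never vanishes: no point (x, y) can satisfy f = f_x = f_y = 0. In particular no (x, y) ∈ {−4, ..., 4}² is singular; the curve is smooth.


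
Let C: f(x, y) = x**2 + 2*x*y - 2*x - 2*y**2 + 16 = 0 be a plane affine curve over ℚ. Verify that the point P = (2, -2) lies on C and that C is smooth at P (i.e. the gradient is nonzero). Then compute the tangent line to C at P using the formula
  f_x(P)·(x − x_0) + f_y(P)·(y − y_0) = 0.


Tangent line at P: -2*x + 12*y + 28 = 0.

Step 1: f(2, -2) = 0, so P lies on C.
Step 2: partial derivatives
  f_x(x, y) = 2*x + 2*y - 2, f_y(x, y) = 2*x - 4*y.
  f_x(P) = -2, f_y(P) = 12 (gradient nonzero, so P is smooth).
Step 3: tangent line at P: -2·(x − 2) + 12·(y − -2) = 0.
Expanding: -2*x + 12*y + 28 = 0.


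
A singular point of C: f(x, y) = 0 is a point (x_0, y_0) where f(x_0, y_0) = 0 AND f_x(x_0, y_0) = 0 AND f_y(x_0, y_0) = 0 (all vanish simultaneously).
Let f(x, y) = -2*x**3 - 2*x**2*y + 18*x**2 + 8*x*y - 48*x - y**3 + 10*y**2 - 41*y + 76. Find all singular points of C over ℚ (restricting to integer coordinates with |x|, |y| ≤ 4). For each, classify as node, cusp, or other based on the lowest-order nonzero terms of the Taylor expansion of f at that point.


Singular points: {(2, 3)}; classification: cusp.

Compute partial derivatives:
  f_x = -6*x**2 - 4*x*y + 36*x + 8*y - 48.
  f_y = -2*x**2 + 8*x - 3*y**2 + 20*y - 41.
Scan x_0 ∈ {−4, ..., 4}. For each x_0, f_y(x_0, y) is a polynomial in y; find its integer roots y ∈ {−4, ..., 4}, then test f_x and f at those candidates.
  x = -4: f_y(-4, y) = -3*y**2 + 20*y - 105; no integer root y with |y| ≤ 4.
  x = -3: f_y(-3, y) = -3*y**2 + 20*y - 83; no integer root y with |y| ≤ 4.
  x = -2: f_y(-2, y) = -3*y**2 + 20*y - 65; no integer root y with |y| ≤ 4.
  x = -1: f_y(-1, y) = -3*y**2 + 20*y - 51; no integer root y with |y| ≤ 4.
  x = 0: f_y(0, y) = -3*y**2 + 20*y - 41; no integer root y with |y| ≤ 4.
  x = 1: f_y(1, y) = -3*y**2 + 20*y - 35; no integer root y with |y| ≤ 4.
  x = 2: f_y(2, y) = -3*y**2 + 20*y - 33; vanishes at y ∈ {3}. (2, 3): f_x = 0, f = 0 — SINGULAR.
  x = 3: f_y(3, y) = -3*y**2 + 20*y - 35; no integer root y with |y| ≤ 4.
  x = 4: f_y(4, y) = -3*y**2 + 20*y - 41; no integer root y with |y| ≤ 4.
Only singular point on the grid: (2, 3).
Classify: substitute x = 2 + u, y = 3 + v and expand: f = -2*u**3 - 2*u**2*v - v**3 + v**2.
No constant or linear terms (consistent with a singular point). Quadratic part: v**2. Cubic part: -2*u**3 - 2*u**2*v - v**3.
The quadratic part v**2 is a perfect square, so there is a single (double) tangent line v = 0, i.e. y = 3. Restricting the cubic part to that line (v = 0) leaves -2*u**3 ≠ 0, so f is not divisible by v and the branch is v² ≈ 2*u**3 to lowest order — this is a cusp.
Classification: cusp.


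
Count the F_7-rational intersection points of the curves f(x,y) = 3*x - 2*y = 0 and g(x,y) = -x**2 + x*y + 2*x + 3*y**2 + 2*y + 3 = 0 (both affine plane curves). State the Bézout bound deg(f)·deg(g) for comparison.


Common zeros: {(2, 3), (6, 2)}; count = 2; Bézout bound = 2.

deg(f) = 1, deg(g) = 2, so Bézout bound = 2.
Scan x ∈ F_7. For each x, list the y ∈ F_7 with f(x, y) ≡ 0 and those with g(x, y) ≡ 0 (mod 7); the common zeros in that column are the intersection.
  x = 0: f ≡ 0 at y ∈ {0}; g ≡ 0 at y ∈ ∅; common: ∅.
  x = 1: f ≡ 0 at y ∈ {5}; g ≡ 0 at y ∈ ∅; common: ∅.
  x = 2: f ≡ 0 at y ∈ {3}; g ≡ 0 at y ∈ {3, 5}; common: {3}.
  x = 3: f ≡ 0 at y ∈ {1}; g ≡ 0 at y ∈ {0, 3}; common: ∅.
  x = 4: f ≡ 0 at y ∈ {6}; g ≡ 0 at y ∈ ∅; common: ∅.
  x = 5: f ≡ 0 at y ∈ {4}; g ≡ 0 at y ∈ {2, 5}; common: ∅.
  x = 6: f ≡ 0 at y ∈ {2}; g ≡ 0 at y ∈ {0, 2}; common: {2}.
Collecting: common zeros = {(2, 3), (6, 2)}, so the count is 2.
Comparison with the Bézout bound: 2 ≤ 2 = deg(f)·deg(g), as expected for curves with no common component (the bound is attained).


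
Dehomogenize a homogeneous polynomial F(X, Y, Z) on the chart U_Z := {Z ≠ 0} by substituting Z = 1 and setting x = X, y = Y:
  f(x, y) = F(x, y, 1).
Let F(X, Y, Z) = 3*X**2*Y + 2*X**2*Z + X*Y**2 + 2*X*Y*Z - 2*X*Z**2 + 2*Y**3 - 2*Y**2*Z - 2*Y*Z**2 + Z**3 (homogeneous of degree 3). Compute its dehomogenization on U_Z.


f(x, y) = 3*x**2*y + 2*x**2 + x*y**2 + 2*x*y - 2*x + 2*y**3 - 2*y**2 - 2*y + 1

On U_Z we set Z = 1. Each monomial c·X^i·Y^j·Z^k in F becomes c·x^i·y^j·1^k = c·x^i·y^j.
Substituting Z = 1: F(X, Y, 1) = 3*x**2*y + 2*x**2 + x*y**2 + 2*x*y - 2*x + 2*y**3 - 2*y**2 - 2*y + 1.
Note: deg(f) ≤ deg(F) = 3; strict inequality happens when F is divisible by Z (lost terms).


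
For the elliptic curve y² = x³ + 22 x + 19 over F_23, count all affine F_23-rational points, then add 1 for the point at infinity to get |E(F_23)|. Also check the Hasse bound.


Affine points = {(2, 5), (2, 18), (5, 1), (5, 22), (9, 7), (9, 16), (13, 8), (13, 15), (14, 9), (14, 14), (17, 4), (17, 19), (20, 8), (20, 15), (21, 6), (21, 17)}; affine count = 16; |E(F_23)| = 17.

Discriminant check: Δ ∝ 4a³ + 27b² = 4·22³ + 27·19² = 4·10648 + 27·361 ≡ 14 (mod 23). Nonzero ⇒ E is nonsingular.
For each x ∈ F_23, compute rhs = x³ + 22·x + 19 mod 23, then count y ∈ F_23 with y² ≡ rhs.
  x = 0: rhs = 19, matching y values: none (0 points).
  x = 1: rhs = 19, matching y values: none (0 points).
  x = 2: rhs = 2, matching y values: 5, 18 (2 points).
  x = 3: rhs = 20, matching y values: none (0 points).
  x = 4: rhs = 10, matching y values: none (0 points).
  x = 5: rhs = 1, matching y values: 1, 22 (2 points).
  x = 6: rhs = 22, matching y values: none (0 points).
  x = 7: rhs = 10, matching y values: none (0 points).
  x = 8: rhs = 17, matching y values: none (0 points).
  x = 9: rhs = 3, matching y values: 7, 16 (2 points).
  x = 10: rhs = 20, matching y values: none (0 points).
  x = 11: rhs = 5, matching y values: none (0 points).
  x = 12: rhs = 10, matching y values: none (0 points).
  x = 13: rhs = 18, matching y values: 8, 15 (2 points).
  x = 14: rhs = 12, matching y values: 9, 14 (2 points).
  x = 15: rhs = 21, matching y values: none (0 points).
  x = 16: rhs = 5, matching y values: none (0 points).
  x = 17: rhs = 16, matching y values: 4, 19 (2 points).
  x = 18: rhs = 14, matching y values: none (0 points).
  x = 19: rhs = 5, matching y values: none (0 points).
  x = 20: rhs = 18, matching y values: 8, 15 (2 points).
  x = 21: rhs = 13, matching y values: 6, 17 (2 points).
  x = 22: rhs = 19, matching y values: none (0 points).
Total affine count: 16.
Full point count |E(F_23)| = 16 + 1 = 17.
Hasse bound: |17 − (23+1)| = |-7| = 7 ≤ 2√23 ≈ 9.5917 ✓.


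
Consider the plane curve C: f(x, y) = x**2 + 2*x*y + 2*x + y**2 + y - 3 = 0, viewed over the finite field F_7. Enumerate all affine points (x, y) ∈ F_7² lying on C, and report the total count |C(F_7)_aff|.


Affine F_7-points: {(1, 0), (1, 4), (3, 3), (3, 4), (4, 0), (4, 5), (5, 5)}; count = 7.

For each of the 49 pairs (x, y) ∈ F_7², evaluate f(x, y) mod 7. Record the zeros.
  x = 0: [0↦4, 1↦6, 2↦3, 3↦2, 4↦3, 5↦6, 6↦4]  zeros at y ∈ ∅
  x = 1: [0↦0, 1↦4, 2↦3, 3↦4, 4↦0, 5↦5, 6↦5]  zeros at y ∈ {0, 4}
  x = 2: [0↦5, 1↦4, 2↦5, 3↦1, 4↦6, 5↦6, 6↦1]  zeros at y ∈ ∅
  x = 3: [0↦5, 1↦6, 2↦2, 3↦0, 4↦0, 5↦2, 6↦6]  zeros at y ∈ {3, 4}
  x = 4: [0↦0, 1↦3, 2↦1, 3↦1, 4↦3, 5↦0, 6↦6]  zeros at y ∈ {0, 5}
  x = 5: [0↦4, 1↦2, 2↦2, 3↦4, 4↦1, 5↦0, 6↦1]  zeros at y ∈ {5}
  x = 6: [0↦3, 1↦3, 2↦5, 3↦2, 4↦1, 5↦2, 6↦5]  zeros at y ∈ ∅
Collecting zeros: affine points = {(1, 0), (1, 4), (3, 3), (3, 4), (4, 0), (4, 5), (5, 5)}.
Total count |C(F_7)_aff| = 7.


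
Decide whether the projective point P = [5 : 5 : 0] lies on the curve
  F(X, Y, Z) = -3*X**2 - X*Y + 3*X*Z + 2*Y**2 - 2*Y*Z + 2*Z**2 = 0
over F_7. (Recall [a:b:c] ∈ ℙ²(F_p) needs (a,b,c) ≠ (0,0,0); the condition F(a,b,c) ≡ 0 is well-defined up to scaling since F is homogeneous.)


F(5,5,0) ≡ 6 (mod 7); P is NOT on the curve.

Evaluate F(5, 5, 0) term-by-term (mod 7).
  -3*X**2 ↦ -3·25·1·1 = -75
  -X*Y ↦ -1·5·5·1 = -25
  3*X*Z ↦ 3·5·1·0 = 0
  2*Y**2 ↦ 2·1·25·1 = 50
  -2*Y*Z ↦ -2·1·5·0 = 0
  2*Z**2 ↦ 2·1·1·0 = 0
Sum: F(5, 5, 0) = (-75) + (-25) + (0) + (50) + (0) + (0) = -50.
Reducing mod 7: -50 ≡ 6 (mod 7).
Since F(a, b, c) ≡ 6 ≠ 0 (mod 7), P does NOT lie on the curve.


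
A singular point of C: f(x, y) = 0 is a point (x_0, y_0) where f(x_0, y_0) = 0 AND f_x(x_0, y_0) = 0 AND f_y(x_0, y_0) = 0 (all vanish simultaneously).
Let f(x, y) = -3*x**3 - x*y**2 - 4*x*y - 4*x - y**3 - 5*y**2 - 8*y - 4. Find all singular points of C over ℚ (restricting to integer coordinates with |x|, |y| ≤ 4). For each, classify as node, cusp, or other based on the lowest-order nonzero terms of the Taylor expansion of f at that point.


Singular points: {(0, -2)}; classification: cusp.

Compute partial derivatives:
  f_x = -9*x**2 - y**2 - 4*y - 4.
  f_y = -2*x*y - 4*x - 3*y**2 - 10*y - 8.
Scan x_0 ∈ {−4, ..., 4}. For each x_0, f_y(x_0, y) is a polynomial in y; find its integer roots y ∈ {−4, ..., 4}, then test f_x and f at those candidates.
  x = -4: f_y(-4, y) = -3*y**2 - 2*y + 8; vanishes at y ∈ {-2}. (-4, -2): f_x = -144 ≠ 0.
  x = -3: f_y(-3, y) = -3*y**2 - 4*y + 4; vanishes at y ∈ {-2}. (-3, -2): f_x = -81 ≠ 0.
  x = -2: f_y(-2, y) = -3*y**2 - 6*y; vanishes at y ∈ {-2, 0}. (-2, -2): f_x = -36 ≠ 0; (-2, 0): f_x = -40 ≠ 0.
  x = -1: f_y(-1, y) = -3*y**2 - 8*y - 4; vanishes at y ∈ {-2}. (-1, -2): f_x = -9 ≠ 0.
  x = 0: f_y(0, y) = -3*y**2 - 10*y - 8; vanishes at y ∈ {-2}. (0, -2): f_x = 0, f = 0 — SINGULAR.
  x = 1: f_y(1, y) = -3*y**2 - 12*y - 12; vanishes at y ∈ {-2}. (1, -2): f_x = -9 ≠ 0.
  x = 2: f_y(2, y) = -3*y**2 - 14*y - 16; vanishes at y ∈ {-2}. (2, -2): f_x = -36 ≠ 0.
  x = 3: f_y(3, y) = -3*y**2 - 16*y - 20; vanishes at y ∈ {-2}. (3, -2): f_x = -81 ≠ 0.
  x = 4: f_y(4, y) = -3*y**2 - 18*y - 24; vanishes at y ∈ {-4, -2}. (4, -4): f_x = -148 ≠ 0; (4, -2): f_x = -144 ≠ 0.
Only singular point on the grid: (0, -2).
Classify: substitute x = 0 + u, y = -2 + v and expand: f = -3*u**3 - u*v**2 - v**3 + v**2.
No constant or linear terms (consistent with a singular point). Quadratic part: v**2. Cubic part: -3*u**3 - u*v**2 - v**3.
The quadratic part v**2 is a perfect square, so there is a single (double) tangent line v = 0, i.e. y = -2. Restricting the cubic part to that line (v = 0) leaves -3*u**3 ≠ 0, so f is not divisible by v and the branch is v² ≈ 3*u**3 to lowest order — this is a cusp.
Classification: cusp.


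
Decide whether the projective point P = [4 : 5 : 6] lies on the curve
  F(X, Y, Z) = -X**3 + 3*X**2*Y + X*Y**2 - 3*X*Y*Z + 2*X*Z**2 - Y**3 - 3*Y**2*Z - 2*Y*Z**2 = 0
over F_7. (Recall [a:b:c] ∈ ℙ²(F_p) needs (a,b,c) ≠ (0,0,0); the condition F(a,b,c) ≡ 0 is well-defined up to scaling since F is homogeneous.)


F(4,5,6) ≡ 4 (mod 7); P is NOT on the curve.

Evaluate F(4, 5, 6) term-by-term (mod 7).
  -X**3 ↦ -1·64·1·1 = -64
  3*X**2*Y ↦ 3·16·5·1 = 240
  X*Y**2 ↦ 1·4·25·1 = 100
  -3*X*Y*Z ↦ -3·4·5·6 = -360
  2*X*Z**2 ↦ 2·4·1·36 = 288
  -Y**3 ↦ -1·1·125·1 = -125
  -3*Y**2*Z ↦ -3·1·25·6 = -450
  -2*Y*Z**2 ↦ -2·1·5·36 = -360
Sum: F(4, 5, 6) = (-64) + (240) + (100) + (-360) + (288) + (-125) + (-450) + (-360) = -731.
Reducing mod 7: -731 ≡ 4 (mod 7).
Since F(a, b, c) ≡ 4 ≠ 0 (mod 7), P does NOT lie on the curve.


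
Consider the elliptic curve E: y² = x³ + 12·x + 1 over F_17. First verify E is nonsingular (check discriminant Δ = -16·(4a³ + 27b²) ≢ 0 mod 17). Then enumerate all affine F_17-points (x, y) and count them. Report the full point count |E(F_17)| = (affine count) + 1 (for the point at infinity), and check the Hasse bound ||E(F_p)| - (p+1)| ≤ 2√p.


Affine points = {(0, 1), (0, 16), (2, 4), (2, 13), (3, 8), (3, 9), (5, 4), (5, 13), (6, 0), (10, 4), (10, 13), (11, 6), (11, 11), (13, 5), (13, 12)}; affine count = 15; |E(F_17)| = 16.

Discriminant check: Δ ∝ 4a³ + 27b² = 4·12³ + 27·1² = 4·1728 + 27·1 ≡ 3 (mod 17). Nonzero ⇒ E is nonsingular.
For each x ∈ F_17, compute rhs = x³ + 12·x + 1 mod 17, then count y ∈ F_17 with y² ≡ rhs.
  x = 0: rhs = 1, matching y values: 1, 16 (2 points).
  x = 1: rhs = 14, matching y values: none (0 points).
  x = 2: rhs = 16, matching y values: 4, 13 (2 points).
  x = 3: rhs = 13, matching y values: 8, 9 (2 points).
  x = 4: rhs = 11, matching y values: none (0 points).
  x = 5: rhs = 16, matching y values: 4, 13 (2 points).
  x = 6: rhs = 0, matching y values: 0 (1 points).
  x = 7: rhs = 3, matching y values: none (0 points).
  x = 8: rhs = 14, matching y values: none (0 points).
  x = 9: rhs = 5, matching y values: none (0 points).
  x = 10: rhs = 16, matching y values: 4, 13 (2 points).
  x = 11: rhs = 2, matching y values: 6, 11 (2 points).
  x = 12: rhs = 3, matching y values: none (0 points).
  x = 13: rhs = 8, matching y values: 5, 12 (2 points).
  x = 14: rhs = 6, matching y values: none (0 points).
  x = 15: rhs = 3, matching y values: none (0 points).
  x = 16: rhs = 5, matching y values: none (0 points).
Total affine count: 15.
Full point count |E(F_17)| = 15 + 1 = 16.
Hasse bound: |16 − (17+1)| = |-2| = 2 ≤ 2√17 ≈ 8.2462 ✓.


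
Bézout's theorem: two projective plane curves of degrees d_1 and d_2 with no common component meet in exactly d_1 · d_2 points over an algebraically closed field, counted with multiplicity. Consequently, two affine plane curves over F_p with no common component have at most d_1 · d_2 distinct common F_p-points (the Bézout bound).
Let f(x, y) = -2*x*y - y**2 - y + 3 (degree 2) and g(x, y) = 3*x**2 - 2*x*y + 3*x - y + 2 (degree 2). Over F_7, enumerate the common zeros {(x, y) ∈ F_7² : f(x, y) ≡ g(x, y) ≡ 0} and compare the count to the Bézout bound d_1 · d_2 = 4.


Common zeros: ∅; count = 0; Bézout bound = 4.

deg(f) = 2, deg(g) = 2, so Bézout bound = 4.
Scan x ∈ F_7. For each x, list the y ∈ F_7 with f(x, y) ≡ 0 and those with g(x, y) ≡ 0 (mod 7); the common zeros in that column are the intersection.
  x = 0: f ≡ 0 at y ∈ ∅; g ≡ 0 at y ∈ {2}; common: ∅.
  x = 1: f ≡ 0 at y ∈ {2}; g ≡ 0 at y ∈ {5}; common: ∅.
  x = 2: f ≡ 0 at y ∈ {3, 6}; g ≡ 0 at y ∈ {4}; common: ∅.
  x = 3: f ≡ 0 at y ∈ ∅; g ≡ 0 at y ∈ ∅; common: ∅.
  x = 4: f ≡ 0 at y ∈ {1, 4}; g ≡ 0 at y ∈ {3}; common: ∅.
  x = 5: f ≡ 0 at y ∈ {5}; g ≡ 0 at y ∈ {2}; common: ∅.
  x = 6: f ≡ 0 at y ∈ ∅; g ≡ 0 at y ∈ {5}; common: ∅.
Collecting: common zeros = ∅, so the count is 0.
Comparison with the Bézout bound: 0 ≤ 4 = deg(f)·deg(g), as expected for curves with no common component (the affine F_7-count falls short of the bound because intersections may lie at infinity, over extension fields, or carry multiplicity).


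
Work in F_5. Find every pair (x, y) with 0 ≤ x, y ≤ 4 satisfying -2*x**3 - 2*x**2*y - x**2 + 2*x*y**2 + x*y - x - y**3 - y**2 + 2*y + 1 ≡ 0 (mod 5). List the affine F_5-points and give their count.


Affine F_5-points: {(1, 2), (2, 2), (3, 0)}; count = 3.

For each of the 25 pairs (x, y) ∈ F_5², evaluate f(x, y) mod 5. Record the zeros.
  x = 0: [0↦1, 1↦1, 2↦3, 3↦1, 4↦4]  zeros at y ∈ ∅
  x = 1: [0↦2, 1↦3, 2↦0, 3↦2, 4↦3]  zeros at y ∈ {2}
  x = 2: [0↦4, 1↦2, 2↦0, 3↦2, 4↦2]  zeros at y ∈ {2}
  x = 3: [0↦0, 1↦1, 2↦1, 3↦4, 4↦4]  zeros at y ∈ {0}
  x = 4: [0↦3, 1↦3, 2↦1, 3↦1, 4↦2]  zeros at y ∈ ∅
Collecting zeros: affine points = {(1, 2), (2, 2), (3, 0)}.
Total count |C(F_5)_aff| = 3.


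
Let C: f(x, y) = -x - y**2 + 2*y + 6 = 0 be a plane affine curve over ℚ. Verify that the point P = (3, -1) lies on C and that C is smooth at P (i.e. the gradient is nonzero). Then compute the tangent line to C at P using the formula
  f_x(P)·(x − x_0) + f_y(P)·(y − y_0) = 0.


Tangent line at P: -x + 4*y + 7 = 0.

Step 1: f(3, -1) = 0, so P lies on C.
Step 2: partial derivatives
  f_x(x, y) = -1, f_y(x, y) = 2 - 2*y.
  f_x(P) = -1, f_y(P) = 4 (gradient nonzero, so P is smooth).
Step 3: tangent line at P: -1·(x − 3) + 4·(y − -1) = 0.
Expanding: -x + 4*y + 7 = 0.


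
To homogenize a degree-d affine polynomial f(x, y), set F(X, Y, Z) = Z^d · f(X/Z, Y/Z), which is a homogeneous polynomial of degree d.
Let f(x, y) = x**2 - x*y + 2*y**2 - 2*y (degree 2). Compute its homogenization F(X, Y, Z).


F(X, Y, Z) = X**2 - X*Y + 2*Y**2 - 2*Y*Z

deg(f) = 2.
Substitute x = X/Z, y = Y/Z into f, then multiply by Z^2.
  monomial 1·x^2·y^0 ↦ 1·X^2·Y^0·Z^0.
  monomial -1·x^1·y^1 ↦ -1·X^1·Y^1·Z^0.
  monomial 2·x^0·y^2 ↦ 2·X^0·Y^2·Z^0.
  monomial -2·x^0·y^1 ↦ -2·X^0·Y^1·Z^1.
Collecting: F(X, Y, Z) = X**2 - X*Y + 2*Y**2 - 2*Y*Z.


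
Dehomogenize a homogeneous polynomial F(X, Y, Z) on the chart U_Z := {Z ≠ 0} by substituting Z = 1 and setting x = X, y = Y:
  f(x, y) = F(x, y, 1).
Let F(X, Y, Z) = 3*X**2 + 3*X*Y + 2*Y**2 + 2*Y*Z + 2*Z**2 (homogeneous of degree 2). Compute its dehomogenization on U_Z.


f(x, y) = 3*x**2 + 3*x*y + 2*y**2 + 2*y + 2

On U_Z we set Z = 1. Each monomial c·X^i·Y^j·Z^k in F becomes c·x^i·y^j·1^k = c·x^i·y^j.
Substituting Z = 1: F(X, Y, 1) = 3*x**2 + 3*x*y + 2*y**2 + 2*y + 2.
Note: deg(f) ≤ deg(F) = 2; strict inequality happens when F is divisible by Z (lost terms).


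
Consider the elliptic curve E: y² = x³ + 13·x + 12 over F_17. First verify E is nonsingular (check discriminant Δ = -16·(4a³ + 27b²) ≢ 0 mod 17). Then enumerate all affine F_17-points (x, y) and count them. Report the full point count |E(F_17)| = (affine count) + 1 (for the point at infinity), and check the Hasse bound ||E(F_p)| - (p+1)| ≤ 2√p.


Affine points = {(1, 3), (1, 14), (4, 3), (4, 14), (5, 7), (5, 10), (6, 0), (7, 2), (7, 15), (8, 4), (8, 13), (9, 5), (9, 12), (12, 3), (12, 14), (13, 7), (13, 10), (16, 7), (16, 10)}; affine count = 19; |E(F_17)| = 20.

Discriminant check: Δ ∝ 4a³ + 27b² = 4·13³ + 27·12² = 4·2197 + 27·144 ≡ 11 (mod 17). Nonzero ⇒ E is nonsingular.
For each x ∈ F_17, compute rhs = x³ + 13·x + 12 mod 17, then count y ∈ F_17 with y² ≡ rhs.
  x = 0: rhs = 12, matching y values: none (0 points).
  x = 1: rhs = 9, matching y values: 3, 14 (2 points).
  x = 2: rhs = 12, matching y values: none (0 points).
  x = 3: rhs = 10, matching y values: none (0 points).
  x = 4: rhs = 9, matching y values: 3, 14 (2 points).
  x = 5: rhs = 15, matching y values: 7, 10 (2 points).
  x = 6: rhs = 0, matching y values: 0 (1 points).
  x = 7: rhs = 4, matching y values: 2, 15 (2 points).
  x = 8: rhs = 16, matching y values: 4, 13 (2 points).
  x = 9: rhs = 8, matching y values: 5, 12 (2 points).
  x = 10: rhs = 3, matching y values: none (0 points).
  x = 11: rhs = 7, matching y values: none (0 points).
  x = 12: rhs = 9, matching y values: 3, 14 (2 points).
  x = 13: rhs = 15, matching y values: 7, 10 (2 points).
  x = 14: rhs = 14, matching y values: none (0 points).
  x = 15: rhs = 12, matching y values: none (0 points).
  x = 16: rhs = 15, matching y values: 7, 10 (2 points).
Total affine count: 19.
Full point count |E(F_17)| = 19 + 1 = 20.
Hasse bound: |20 − (17+1)| = |2| = 2 ≤ 2√17 ≈ 8.2462 ✓.


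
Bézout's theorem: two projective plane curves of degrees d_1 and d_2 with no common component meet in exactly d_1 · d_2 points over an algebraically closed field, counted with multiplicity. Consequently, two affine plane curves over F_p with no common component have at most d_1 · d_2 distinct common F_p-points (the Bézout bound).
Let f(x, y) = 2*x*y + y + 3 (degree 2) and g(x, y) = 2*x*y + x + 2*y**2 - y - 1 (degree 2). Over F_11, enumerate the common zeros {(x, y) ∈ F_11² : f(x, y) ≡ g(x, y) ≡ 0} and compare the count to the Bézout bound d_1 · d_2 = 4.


Common zeros: {(3, 9), (8, 5)}; count = 2; Bézout bound = 4.

deg(f) = 2, deg(g) = 2, so Bézout bound = 4.
Scan x ∈ F_11. For each x, list the y ∈ F_11 with f(x, y) ≡ 0 and those with g(x, y) ≡ 0 (mod 11); the common zeros in that column are the intersection.
  x = 0: f ≡ 0 at y ∈ {8}; g ≡ 0 at y ∈ {1, 5}; common: ∅.
  x = 1: f ≡ 0 at y ∈ {10}; g ≡ 0 at y ∈ {0, 5}; common: ∅.
  x = 2: f ≡ 0 at y ∈ {6}; g ≡ 0 at y ∈ {5, 10}; common: ∅.
  x = 3: f ≡ 0 at y ∈ {9}; g ≡ 0 at y ∈ {5, 9}; common: {9}.
  x = 4: f ≡ 0 at y ∈ {7}; g ≡ 0 at y ∈ {5, 8}; common: ∅.
  x = 5: f ≡ 0 at y ∈ ∅; g ≡ 0 at y ∈ {5, 7}; common: ∅.
  x = 6: f ≡ 0 at y ∈ {4}; g ≡ 0 at y ∈ {5, 6}; common: ∅.
  x = 7: f ≡ 0 at y ∈ {2}; g ≡ 0 at y ∈ {5}; common: ∅.
  x = 8: f ≡ 0 at y ∈ {5}; g ≡ 0 at y ∈ {4, 5}; common: {5}.
  x = 9: f ≡ 0 at y ∈ {1}; g ≡ 0 at y ∈ {3, 5}; common: ∅.
  x = 10: f ≡ 0 at y ∈ {3}; g ≡ 0 at y ∈ {2, 5}; common: ∅.
Collecting: common zeros = {(3, 9), (8, 5)}, so the count is 2.
Comparison with the Bézout bound: 2 ≤ 4 = deg(f)·deg(g), as expected for curves with no common component (the affine F_11-count falls short of the bound because intersections may lie at infinity, over extension fields, or carry multiplicity).


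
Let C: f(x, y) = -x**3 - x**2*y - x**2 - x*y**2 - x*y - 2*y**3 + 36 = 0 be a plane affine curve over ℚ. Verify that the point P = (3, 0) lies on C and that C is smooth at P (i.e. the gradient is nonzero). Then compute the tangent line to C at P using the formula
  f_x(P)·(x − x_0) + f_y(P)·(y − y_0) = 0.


Tangent line at P: -33*x - 12*y + 99 = 0.

Step 1: f(3, 0) = 0, so P lies on C.
Step 2: partial derivatives
  f_x(x, y) = -3*x**2 - 2*x*y - 2*x - y**2 - y, f_y(x, y) = -x**2 - 2*x*y - x - 6*y**2.
  f_x(P) = -33, f_y(P) = -12 (gradient nonzero, so P is smooth).
Step 3: tangent line at P: -33·(x − 3) + -12·(y − 0) = 0.
Expanding: -33*x - 12*y + 99 = 0.


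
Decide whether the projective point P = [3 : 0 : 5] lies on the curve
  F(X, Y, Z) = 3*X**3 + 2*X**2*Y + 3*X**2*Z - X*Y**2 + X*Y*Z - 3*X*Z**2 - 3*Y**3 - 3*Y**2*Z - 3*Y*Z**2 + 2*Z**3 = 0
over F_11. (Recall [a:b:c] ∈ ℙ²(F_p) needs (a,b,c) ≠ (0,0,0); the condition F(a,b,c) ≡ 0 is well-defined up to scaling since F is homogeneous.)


F(3,0,5) ≡ 10 (mod 11); P is NOT on the curve.

Evaluate F(3, 0, 5) term-by-term (mod 11).
  3*X**3 ↦ 3·27·1·1 = 81
  2*X**2*Y ↦ 2·9·0·1 = 0
  3*X**2*Z ↦ 3·9·1·5 = 135
  -X*Y**2 ↦ -1·3·0·1 = 0
  X*Y*Z ↦ 1·3·0·5 = 0
  -3*X*Z**2 ↦ -3·3·1·25 = -225
  -3*Y**3 ↦ -3·1·0·1 = 0
  -3*Y**2*Z ↦ -3·1·0·5 = 0
  -3*Y*Z**2 ↦ -3·1·0·25 = 0
  2*Z**3 ↦ 2·1·1·125 = 250
Sum: F(3, 0, 5) = (81) + (0) + (135) + (0) + (0) + (-225) + (0) + (0) + (0) + (250) = 241.
Reducing mod 11: 241 ≡ 10 (mod 11).
Since F(a, b, c) ≡ 10 ≠ 0 (mod 11), P does NOT lie on the curve.


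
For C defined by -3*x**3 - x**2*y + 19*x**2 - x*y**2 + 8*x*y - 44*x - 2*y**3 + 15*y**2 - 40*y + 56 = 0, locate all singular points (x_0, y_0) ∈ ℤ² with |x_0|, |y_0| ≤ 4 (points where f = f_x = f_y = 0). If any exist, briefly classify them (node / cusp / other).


Singular points: {(2, 2)}; classification: node.

Compute partial derivatives:
  f_x = -9*x**2 - 2*x*y + 38*x - y**2 + 8*y - 44.
  f_y = -x**2 - 2*x*y + 8*x - 6*y**2 + 30*y - 40.
Scan x_0 ∈ {−4, ..., 4}. For each x_0, f_y(x_0, y) is a polynomial in y; find its integer roots y ∈ {−4, ..., 4}, then test f_x and f at those candidates.
  x = -4: f_y(-4, y) = -6*y**2 + 38*y - 88; no integer root y with |y| ≤ 4.
  x = -3: f_y(-3, y) = -6*y**2 + 36*y - 73; no integer root y with |y| ≤ 4.
  x = -2: f_y(-2, y) = -6*y**2 + 34*y - 60; no integer root y with |y| ≤ 4.
  x = -1: f_y(-1, y) = -6*y**2 + 32*y - 49; no integer root y with |y| ≤ 4.
  x = 0: f_y(0, y) = -6*y**2 + 30*y - 40; no integer root y with |y| ≤ 4.
  x = 1: f_y(1, y) = -6*y**2 + 28*y - 33; no integer root y with |y| ≤ 4.
  x = 2: f_y(2, y) = -6*y**2 + 26*y - 28; vanishes at y ∈ {2}. (2, 2): f_x = 0, f = 0 — SINGULAR.
  x = 3: f_y(3, y) = -6*y**2 + 24*y - 25; no integer root y with |y| ≤ 4.
  x = 4: f_y(4, y) = -6*y**2 + 22*y - 24; no integer root y with |y| ≤ 4.
Only singular point on the grid: (2, 2).
Classify: substitute x = 2 + u, y = 2 + v and expand: f = -3*u**3 - u**2*v - u**2 - u*v**2 - 2*v**3 + v**2.
No constant or linear terms (consistent with a singular point). Quadratic part: -u**2 + v**2. Cubic part: -3*u**3 - u**2*v - u*v**2 - 2*v**3.
The quadratic part v**2 - u**2 = (v − u)(v + u) splits into two distinct linear factors, so there are two distinct tangent lines y − 2 = ±(x − 2) — this is a node (ordinary double point).
Classification: node.


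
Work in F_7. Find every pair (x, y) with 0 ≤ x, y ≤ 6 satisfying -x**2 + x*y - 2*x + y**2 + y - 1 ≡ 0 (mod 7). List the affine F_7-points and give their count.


Affine F_7-points: {(6, 0)}; count = 1.

For each of the 49 pairs (x, y) ∈ F_7², evaluate f(x, y) mod 7. Record the zeros.
  x = 0: [0↦6, 1↦1, 2↦5, 3↦4, 4↦5, 5↦1, 6↦6]  zeros at y ∈ ∅
  x = 1: [0↦3, 1↦6, 2↦4, 3↦4, 4↦6, 5↦3, 6↦2]  zeros at y ∈ ∅
  x = 2: [0↦5, 1↦2, 2↦1, 3↦2, 4↦5, 5↦3, 6↦3]  zeros at y ∈ ∅
  x = 3: [0↦5, 1↦3, 2↦3, 3↦5, 4↦2, 5↦1, 6↦2]  zeros at y ∈ ∅
  x = 4: [0↦3, 1↦2, 2↦3, 3↦6, 4↦4, 5↦4, 6↦6]  zeros at y ∈ ∅
  x = 5: [0↦6, 1↦6, 2↦1, 3↦5, 4↦4, 5↦5, 6↦1]  zeros at y ∈ ∅
  x = 6: [0↦0, 1↦1, 2↦4, 3↦2, 4↦2, 5↦4, 6↦1]  zeros at y ∈ {0}
Collecting zeros: affine points = {(6, 0)}.
Total count |C(F_7)_aff| = 1.


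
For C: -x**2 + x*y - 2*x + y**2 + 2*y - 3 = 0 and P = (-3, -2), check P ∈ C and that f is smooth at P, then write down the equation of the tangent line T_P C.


Tangent line at P: 2*x - 5*y - 4 = 0.

Step 1: f(-3, -2) = 0, so P lies on C.
Step 2: partial derivatives
  f_x(x, y) = -2*x + y - 2, f_y(x, y) = x + 2*y + 2.
  f_x(P) = 2, f_y(P) = -5 (gradient nonzero, so P is smooth).
Step 3: tangent line at P: 2·(x − -3) + -5·(y − -2) = 0.
Expanding: 2*x - 5*y - 4 = 0.


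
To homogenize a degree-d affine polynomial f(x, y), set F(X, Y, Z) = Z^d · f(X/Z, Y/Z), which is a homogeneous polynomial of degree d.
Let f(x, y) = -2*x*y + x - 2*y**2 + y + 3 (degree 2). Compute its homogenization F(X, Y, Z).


F(X, Y, Z) = -2*X*Y + X*Z - 2*Y**2 + Y*Z + 3*Z**2

deg(f) = 2.
Substitute x = X/Z, y = Y/Z into f, then multiply by Z^2.
  monomial -2·x^1·y^1 ↦ -2·X^1·Y^1·Z^0.
  monomial 1·x^1·y^0 ↦ 1·X^1·Y^0·Z^1.
  monomial -2·x^0·y^2 ↦ -2·X^0·Y^2·Z^0.
  monomial 1·x^0·y^1 ↦ 1·X^0·Y^1·Z^1.
  monomial 3·x^0·y^0 ↦ 3·X^0·Y^0·Z^2.
Collecting: F(X, Y, Z) = -2*X*Y + X*Z - 2*Y**2 + Y*Z + 3*Z**2.


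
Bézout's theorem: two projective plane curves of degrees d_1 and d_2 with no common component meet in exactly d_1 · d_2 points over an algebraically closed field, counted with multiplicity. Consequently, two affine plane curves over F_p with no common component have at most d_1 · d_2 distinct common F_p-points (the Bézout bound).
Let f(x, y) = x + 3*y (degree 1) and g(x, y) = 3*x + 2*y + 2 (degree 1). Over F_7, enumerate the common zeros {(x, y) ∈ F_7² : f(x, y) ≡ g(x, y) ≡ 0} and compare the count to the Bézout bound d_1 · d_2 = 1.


Common zeros: ∅; count = 0; Bézout bound = 1.

deg(f) = 1, deg(g) = 1, so Bézout bound = 1.
Scan x ∈ F_7. For each x, list the y ∈ F_7 with f(x, y) ≡ 0 and those with g(x, y) ≡ 0 (mod 7); the common zeros in that column are the intersection.
  x = 0: f ≡ 0 at y ∈ {0}; g ≡ 0 at y ∈ {6}; common: ∅.
  x = 1: f ≡ 0 at y ∈ {2}; g ≡ 0 at y ∈ {1}; common: ∅.
  x = 2: f ≡ 0 at y ∈ {4}; g ≡ 0 at y ∈ {3}; common: ∅.
  x = 3: f ≡ 0 at y ∈ {6}; g ≡ 0 at y ∈ {5}; common: ∅.
  x = 4: f ≡ 0 at y ∈ {1}; g ≡ 0 at y ∈ {0}; common: ∅.
  x = 5: f ≡ 0 at y ∈ {3}; g ≡ 0 at y ∈ {2}; common: ∅.
  x = 6: f ≡ 0 at y ∈ {5}; g ≡ 0 at y ∈ {4}; common: ∅.
Collecting: common zeros = ∅, so the count is 0.
Comparison with the Bézout bound: 0 ≤ 1 = deg(f)·deg(g), as expected for curves with no common component (the affine F_7-count falls short of the bound because intersections may lie at infinity, over extension fields, or carry multiplicity).


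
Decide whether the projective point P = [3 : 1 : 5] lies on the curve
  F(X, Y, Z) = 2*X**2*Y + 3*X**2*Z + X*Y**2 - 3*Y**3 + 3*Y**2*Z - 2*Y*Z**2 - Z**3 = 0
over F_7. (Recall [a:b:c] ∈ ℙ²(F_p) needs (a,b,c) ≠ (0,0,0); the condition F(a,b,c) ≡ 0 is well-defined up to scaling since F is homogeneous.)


F(3,1,5) ≡ 0 (mod 7); P is on the curve.

Evaluate F(3, 1, 5) term-by-term (mod 7).
  2*X**2*Y ↦ 2·9·1·1 = 18
  3*X**2*Z ↦ 3·9·1·5 = 135
  X*Y**2 ↦ 1·3·1·1 = 3
  -3*Y**3 ↦ -3·1·1·1 = -3
  3*Y**2*Z ↦ 3·1·1·5 = 15
  -2*Y*Z**2 ↦ -2·1·1·25 = -50
  -Z**3 ↦ -1·1·1·125 = -125
Sum: F(3, 1, 5) = (18) + (135) + (3) + (-3) + (15) + (-50) + (-125) = -7.
Reducing mod 7: -7 ≡ 0 (mod 7).
Since F(a, b, c) ≡ 0 (mod 7), P lies on the curve.


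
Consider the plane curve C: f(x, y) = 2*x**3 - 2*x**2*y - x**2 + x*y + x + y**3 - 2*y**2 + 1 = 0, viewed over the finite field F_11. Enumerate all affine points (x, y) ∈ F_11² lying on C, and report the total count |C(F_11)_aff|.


Affine F_11-points: {(0, 1), (0, 4), (0, 8), (1, 9), (2, 9), (3, 1), (4, 1), (5, 0), (7, 7), (8, 7), (9, 7)}; count = 11.

For each of the 121 pairs (x, y) ∈ F_11², evaluate f(x, y) mod 11. Record the zeros.
  x = 0: [0↦1, 1↦0, 2↦1, 3↦10, 4↦0, 5↦10, 6↦2, 7↦4, 8↦0, 9↦7, 10↦9]  zeros at y ∈ {1, 4, 8}
  x = 1: [0↦3, 1↦1, 2↦1, 3↦9, 4↦9, 5↦7, 6↦9, 7↦10, 8↦5, 9↦0, 10↦1]  zeros at y ∈ {9}
  x = 2: [0↦4, 1↦8, 2↦3, 3↦6, 4↦1, 5↦5, 6↦2, 7↦9, 8↦10, 9↦0, 10↦7]  zeros at y ∈ {9}
  x = 3: [0↦5, 1↦0, 2↦8, 3↦2, 4↦10, 5↦5, 6↦4, 7↦2, 8↦5, 9↦8, 10↦6]  zeros at y ∈ {1}
  x = 4: [0↦7, 1↦0, 2↦6, 3↦9, 4↦4, 5↦8, 6↦5, 7↦1, 8↦2, 9↦3, 10↦10]  zeros at y ∈ {1}
  x = 5: [0↦0, 1↦9, 2↦9, 3↦6, 4↦6, 5↦4, 6↦6, 7↦7, 8↦2, 9↦8, 10↦9]  zeros at y ∈ {0}
  x = 6: [0↦7, 1↦6, 2↦7, 3↦5, 4↦6, 5↦5, 6↦8, 7↦10, 8↦6, 9↦2, 10↦4]  zeros at y ∈ ∅
  x = 7: [0↦7, 1↦3, 2↦1, 3↦7, 4↦5, 5↦1, 6↦1, 7↦0, 8↦4, 9↦8, 10↦7]  zeros at y ∈ {7}
  x = 8: [0↦1, 1↦1, 2↦3, 3↦2, 4↦4, 5↦4, 6↦8, 7↦0, 8↦8, 9↦5, 10↦8]  zeros at y ∈ {7}
  x = 9: [0↦1, 1↦1, 2↦3, 3↦2, 4↦4, 5↦4, 6↦8, 7↦0, 8↦8, 9↦5, 10↦8]  zeros at y ∈ {7}
  x = 10: [0↦8, 1↦4, 2↦2, 3↦8, 4↦6, 5↦2, 6↦2, 7↦1, 8↦5, 9↦9, 10↦8]  zeros at y ∈ ∅
Collecting zeros: affine points = {(0, 1), (0, 4), (0, 8), (1, 9), (2, 9), (3, 1), (4, 1), (5, 0), (7, 7), (8, 7), (9, 7)}.
Total count |C(F_11)_aff| = 11.


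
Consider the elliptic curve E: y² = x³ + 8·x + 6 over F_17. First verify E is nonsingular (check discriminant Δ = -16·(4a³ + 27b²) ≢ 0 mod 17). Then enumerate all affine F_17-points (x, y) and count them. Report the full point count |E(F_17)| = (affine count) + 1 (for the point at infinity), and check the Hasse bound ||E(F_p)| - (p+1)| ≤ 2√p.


Affine points = {(1, 7), (1, 10), (2, 8), (2, 9), (4, 0), (5, 1), (5, 16), (6, 7), (6, 10), (8, 2), (8, 15), (9, 5), (9, 12), (10, 7), (10, 10), (15, 4), (15, 13)}; affine count = 17; |E(F_17)| = 18.

Discriminant check: Δ ∝ 4a³ + 27b² = 4·8³ + 27·6² = 4·512 + 27·36 ≡ 11 (mod 17). Nonzero ⇒ E is nonsingular.
For each x ∈ F_17, compute rhs = x³ + 8·x + 6 mod 17, then count y ∈ F_17 with y² ≡ rhs.
  x = 0: rhs = 6, matching y values: none (0 points).
  x = 1: rhs = 15, matching y values: 7, 10 (2 points).
  x = 2: rhs = 13, matching y values: 8, 9 (2 points).
  x = 3: rhs = 6, matching y values: none (0 points).
  x = 4: rhs = 0, matching y values: 0 (1 points).
  x = 5: rhs = 1, matching y values: 1, 16 (2 points).
  x = 6: rhs = 15, matching y values: 7, 10 (2 points).
  x = 7: rhs = 14, matching y values: none (0 points).
  x = 8: rhs = 4, matching y values: 2, 15 (2 points).
  x = 9: rhs = 8, matching y values: 5, 12 (2 points).
  x = 10: rhs = 15, matching y values: 7, 10 (2 points).
  x = 11: rhs = 14, matching y values: none (0 points).
  x = 12: rhs = 11, matching y values: none (0 points).
  x = 13: rhs = 12, matching y values: none (0 points).
  x = 14: rhs = 6, matching y values: none (0 points).
  x = 15: rhs = 16, matching y values: 4, 13 (2 points).
  x = 16: rhs = 14, matching y values: none (0 points).
Total affine count: 17.
Full point count |E(F_17)| = 17 + 1 = 18.
Hasse bound: |18 − (17+1)| = |0| = 0 ≤ 2√17 ≈ 8.2462 ✓.


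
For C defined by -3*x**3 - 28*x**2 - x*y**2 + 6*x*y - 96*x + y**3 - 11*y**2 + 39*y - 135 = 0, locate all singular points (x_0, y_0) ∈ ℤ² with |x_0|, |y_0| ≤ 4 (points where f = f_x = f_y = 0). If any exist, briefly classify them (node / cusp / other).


Singular points: {(-3, 3)}; classification: node.

Compute partial derivatives:
  f_x = -9*x**2 - 56*x - y**2 + 6*y - 96.
  f_y = -2*x*y + 6*x + 3*y**2 - 22*y + 39.
Scan x_0 ∈ {−4, ..., 4}. For each x_0, f_y(x_0, y) is a polynomial in y; find its integer roots y ∈ {−4, ..., 4}, then test f_x and f at those candidates.
  x = -4: f_y(-4, y) = 3*y**2 - 14*y + 15; vanishes at y ∈ {3}. (-4, 3): f_x = -7 ≠ 0.
  x = -3: f_y(-3, y) = 3*y**2 - 16*y + 21; vanishes at y ∈ {3}. (-3, 3): f_x = 0, f = 0 — SINGULAR.
  x = -2: f_y(-2, y) = 3*y**2 - 18*y + 27; vanishes at y ∈ {3}. (-2, 3): f_x = -11 ≠ 0.
  x = -1: f_y(-1, y) = 3*y**2 - 20*y + 33; vanishes at y ∈ {3}. (-1, 3): f_x = -40 ≠ 0.
  x = 0: f_y(0, y) = 3*y**2 - 22*y + 39; vanishes at y ∈ {3}. (0, 3): f_x = -87 ≠ 0.
  x = 1: f_y(1, y) = 3*y**2 - 24*y + 45; vanishes at y ∈ {3}. (1, 3): f_x = -152 ≠ 0.
  x = 2: f_y(2, y) = 3*y**2 - 26*y + 51; vanishes at y ∈ {3}. (2, 3): f_x = -235 ≠ 0.
  x = 3: f_y(3, y) = 3*y**2 - 28*y + 57; vanishes at y ∈ {3}. (3, 3): f_x = -336 ≠ 0.
  x = 4: f_y(4, y) = 3*y**2 - 30*y + 63; vanishes at y ∈ {3}. (4, 3): f_x = -455 ≠ 0.
Only singular point on the grid: (-3, 3).
Classify: substitute x = -3 + u, y = 3 + v and expand: f = -3*u**3 - u**2 - u*v**2 + v**3 + v**2.
No constant or linear terms (consistent with a singular point). Quadratic part: -u**2 + v**2. Cubic part: -3*u**3 - u*v**2 + v**3.
The quadratic part v**2 - u**2 = (v − u)(v + u) splits into two distinct linear factors, so there are two distinct tangent lines y − 3 = ±(x − -3) — this is a node (ordinary double point).
Classification: node.
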